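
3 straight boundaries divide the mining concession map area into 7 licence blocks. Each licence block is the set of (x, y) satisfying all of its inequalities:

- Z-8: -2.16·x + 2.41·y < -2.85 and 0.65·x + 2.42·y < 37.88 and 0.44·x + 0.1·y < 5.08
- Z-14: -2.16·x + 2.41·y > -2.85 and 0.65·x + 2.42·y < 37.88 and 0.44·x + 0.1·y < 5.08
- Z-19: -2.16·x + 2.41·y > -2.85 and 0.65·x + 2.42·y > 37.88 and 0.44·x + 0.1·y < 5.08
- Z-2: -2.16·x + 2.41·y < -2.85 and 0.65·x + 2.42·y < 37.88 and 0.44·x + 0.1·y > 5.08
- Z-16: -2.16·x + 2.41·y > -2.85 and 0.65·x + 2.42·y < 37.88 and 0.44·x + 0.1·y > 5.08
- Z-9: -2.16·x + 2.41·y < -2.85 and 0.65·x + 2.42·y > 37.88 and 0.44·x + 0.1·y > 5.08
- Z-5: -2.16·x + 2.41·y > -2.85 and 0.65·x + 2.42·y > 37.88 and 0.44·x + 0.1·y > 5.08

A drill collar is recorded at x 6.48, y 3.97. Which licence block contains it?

-2.16·6.48 + 2.41·3.97 = -4.429, which is < -2.85
0.65·6.48 + 2.42·3.97 = 13.819, which is < 37.88
0.44·6.48 + 0.1·3.97 = 3.248, which is < 5.08
This sign pattern matches Z-8.

Z-8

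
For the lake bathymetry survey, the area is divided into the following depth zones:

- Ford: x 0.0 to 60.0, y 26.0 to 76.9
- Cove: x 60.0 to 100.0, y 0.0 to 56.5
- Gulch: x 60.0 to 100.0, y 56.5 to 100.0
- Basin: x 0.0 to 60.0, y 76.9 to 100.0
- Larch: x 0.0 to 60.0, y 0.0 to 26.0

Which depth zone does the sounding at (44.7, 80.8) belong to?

Basin

The point has x = 44.7 and y = 80.8.
Only Basin satisfies 0.0 ≤ x ≤ 60.0 and 76.9 ≤ y ≤ 100.0.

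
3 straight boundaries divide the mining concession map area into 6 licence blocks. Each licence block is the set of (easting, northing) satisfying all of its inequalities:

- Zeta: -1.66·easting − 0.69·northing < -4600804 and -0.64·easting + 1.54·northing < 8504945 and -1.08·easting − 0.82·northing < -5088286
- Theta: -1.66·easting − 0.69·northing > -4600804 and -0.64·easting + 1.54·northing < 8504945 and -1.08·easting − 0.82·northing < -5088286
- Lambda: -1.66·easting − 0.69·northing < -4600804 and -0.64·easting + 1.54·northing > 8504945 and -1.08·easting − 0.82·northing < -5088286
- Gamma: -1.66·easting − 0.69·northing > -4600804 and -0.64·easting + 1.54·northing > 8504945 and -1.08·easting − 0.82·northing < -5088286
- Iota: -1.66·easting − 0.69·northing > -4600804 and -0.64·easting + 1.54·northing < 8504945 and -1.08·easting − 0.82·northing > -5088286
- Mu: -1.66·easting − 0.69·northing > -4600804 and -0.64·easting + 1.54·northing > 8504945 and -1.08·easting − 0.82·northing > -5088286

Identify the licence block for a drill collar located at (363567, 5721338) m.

Mu

-1.66·363567 − 0.69·5721338 = -4551244.440, which is > -4600804
-0.64·363567 + 1.54·5721338 = 8578177.640, which is > 8504945
-1.08·363567 − 0.82·5721338 = -5084149.520, which is > -5088286
This sign pattern matches Mu.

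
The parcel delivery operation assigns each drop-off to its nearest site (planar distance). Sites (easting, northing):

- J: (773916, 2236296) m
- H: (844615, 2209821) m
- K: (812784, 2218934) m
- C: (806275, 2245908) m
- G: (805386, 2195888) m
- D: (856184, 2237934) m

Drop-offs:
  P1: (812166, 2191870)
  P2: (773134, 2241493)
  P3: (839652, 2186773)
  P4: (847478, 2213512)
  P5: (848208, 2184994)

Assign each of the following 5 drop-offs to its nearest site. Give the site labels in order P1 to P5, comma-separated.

P1 → G (d²=62112724.00)
P2 → J (d²=27620333.00)
P3 → H (d²=555841673.00)
P4 → H (d²=21820250.00)
P5 → H (d²=629289578.00)

G, J, H, H, H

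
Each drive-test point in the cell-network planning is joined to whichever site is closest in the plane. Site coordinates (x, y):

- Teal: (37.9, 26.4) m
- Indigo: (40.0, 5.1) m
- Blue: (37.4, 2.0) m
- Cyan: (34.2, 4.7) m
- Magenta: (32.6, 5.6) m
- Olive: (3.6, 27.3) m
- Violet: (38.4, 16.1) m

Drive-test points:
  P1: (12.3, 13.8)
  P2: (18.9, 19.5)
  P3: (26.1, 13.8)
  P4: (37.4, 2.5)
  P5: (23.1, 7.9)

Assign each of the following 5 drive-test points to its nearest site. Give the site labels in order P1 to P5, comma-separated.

Olive, Olive, Magenta, Blue, Magenta

P1 → Olive (d²=257.94)
P2 → Olive (d²=294.93)
P3 → Magenta (d²=109.49)
P4 → Blue (d²=0.25)
P5 → Magenta (d²=95.54)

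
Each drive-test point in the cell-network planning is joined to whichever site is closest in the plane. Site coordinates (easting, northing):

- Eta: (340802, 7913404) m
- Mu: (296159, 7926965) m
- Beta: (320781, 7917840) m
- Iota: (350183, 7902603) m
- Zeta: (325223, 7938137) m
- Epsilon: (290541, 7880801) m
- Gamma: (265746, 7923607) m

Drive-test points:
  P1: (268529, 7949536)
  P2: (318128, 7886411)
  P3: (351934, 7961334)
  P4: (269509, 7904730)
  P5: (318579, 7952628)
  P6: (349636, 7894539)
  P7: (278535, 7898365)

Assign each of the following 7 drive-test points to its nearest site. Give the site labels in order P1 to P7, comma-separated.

P1 → Gamma (d²=680058130.00)
P2 → Epsilon (d²=792514669.00)
P3 → Zeta (d²=1251578330.00)
P4 → Gamma (d²=370501298.00)
P5 → Zeta (d²=254131817.00)
P6 → Iota (d²=65327305.00)
P7 → Epsilon (d²=452638132.00)

Gamma, Epsilon, Zeta, Gamma, Zeta, Iota, Epsilon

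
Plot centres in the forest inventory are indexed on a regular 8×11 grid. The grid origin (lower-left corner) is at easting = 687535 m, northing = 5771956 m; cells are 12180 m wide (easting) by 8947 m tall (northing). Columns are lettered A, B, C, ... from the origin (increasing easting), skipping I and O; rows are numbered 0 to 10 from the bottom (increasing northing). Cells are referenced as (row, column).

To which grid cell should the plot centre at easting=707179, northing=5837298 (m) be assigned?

(7, B)

Column index: ⌊(707179 − 687535) / 12180⌋ = ⌊1.613⌋ = 1 → column B
Row offset from origin: ⌊(5837298 − 5771956) / 8947⌋ = ⌊7.303⌋ = 7 → row 7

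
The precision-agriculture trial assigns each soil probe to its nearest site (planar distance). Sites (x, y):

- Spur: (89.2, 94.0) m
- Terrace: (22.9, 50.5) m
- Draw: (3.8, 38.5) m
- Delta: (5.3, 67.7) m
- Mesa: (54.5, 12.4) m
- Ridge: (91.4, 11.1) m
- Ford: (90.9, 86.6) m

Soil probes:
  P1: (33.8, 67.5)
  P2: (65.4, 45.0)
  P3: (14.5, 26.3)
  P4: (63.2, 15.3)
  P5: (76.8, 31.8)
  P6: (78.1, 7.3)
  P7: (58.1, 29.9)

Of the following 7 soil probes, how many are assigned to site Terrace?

P1 → Terrace
P2 → Mesa
P3 → Draw
P4 → Mesa
P5 → Ridge
P6 → Ridge
P7 → Mesa
1 of the 7 goes to Terrace.

1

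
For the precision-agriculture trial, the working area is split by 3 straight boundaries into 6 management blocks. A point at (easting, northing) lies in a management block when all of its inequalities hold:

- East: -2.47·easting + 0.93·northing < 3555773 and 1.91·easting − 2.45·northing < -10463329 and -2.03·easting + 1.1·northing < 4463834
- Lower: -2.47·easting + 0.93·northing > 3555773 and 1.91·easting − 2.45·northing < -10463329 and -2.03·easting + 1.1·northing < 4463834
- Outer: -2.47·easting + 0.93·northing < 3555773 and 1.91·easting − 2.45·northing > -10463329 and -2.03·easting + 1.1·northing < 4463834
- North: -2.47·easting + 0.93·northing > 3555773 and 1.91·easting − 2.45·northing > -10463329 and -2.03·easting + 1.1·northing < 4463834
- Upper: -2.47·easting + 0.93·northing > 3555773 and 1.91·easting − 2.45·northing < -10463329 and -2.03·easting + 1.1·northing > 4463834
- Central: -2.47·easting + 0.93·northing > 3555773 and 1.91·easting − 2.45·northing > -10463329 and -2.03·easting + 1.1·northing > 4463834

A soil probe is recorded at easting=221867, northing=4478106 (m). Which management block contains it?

-2.47·221867 + 0.93·4478106 = 3616627.090, which is > 3555773
1.91·221867 − 2.45·4478106 = -10547593.730, which is < -10463329
-2.03·221867 + 1.1·4478106 = 4475526.590, which is > 4463834
This sign pattern matches Upper.

Upper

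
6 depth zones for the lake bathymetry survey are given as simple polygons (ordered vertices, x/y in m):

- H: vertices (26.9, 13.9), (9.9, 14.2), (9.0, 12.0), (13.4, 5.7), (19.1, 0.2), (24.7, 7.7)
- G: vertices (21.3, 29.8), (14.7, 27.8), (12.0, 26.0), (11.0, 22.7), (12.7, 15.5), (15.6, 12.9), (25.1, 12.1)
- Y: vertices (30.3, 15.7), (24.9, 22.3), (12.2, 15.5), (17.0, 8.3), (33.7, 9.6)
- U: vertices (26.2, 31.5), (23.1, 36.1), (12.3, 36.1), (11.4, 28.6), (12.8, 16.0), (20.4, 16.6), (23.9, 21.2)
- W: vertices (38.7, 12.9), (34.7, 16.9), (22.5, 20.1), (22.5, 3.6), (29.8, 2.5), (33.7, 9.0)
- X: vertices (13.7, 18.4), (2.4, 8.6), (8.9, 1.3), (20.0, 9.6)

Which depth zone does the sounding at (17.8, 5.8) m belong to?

H

Cast a ray rightward from (17.8, 5.8). For each polygon, the edges (by vertex number in listed order) whose endpoints lie on opposite sides of y = 5.8, where each meets that height, and whether that is right or left of the point:
H: 3–4 at x≈13.33 (left), 5–6 at x≈23.28 (right) → 1 crossing.
G: no edge straddles that height → 0 crossings.
Y: no edge straddles that height → 0 crossings.
U: no edge straddles that height → 0 crossings.
W: 3–4 at x≈22.50 (right), 5–6 at x≈31.78 (right) → 2 crossings.
X: 2–3 at x≈4.89 (left), 3–4 at x≈14.92 (left) → 0 crossings.
Only H has an odd count, so the point is inside H.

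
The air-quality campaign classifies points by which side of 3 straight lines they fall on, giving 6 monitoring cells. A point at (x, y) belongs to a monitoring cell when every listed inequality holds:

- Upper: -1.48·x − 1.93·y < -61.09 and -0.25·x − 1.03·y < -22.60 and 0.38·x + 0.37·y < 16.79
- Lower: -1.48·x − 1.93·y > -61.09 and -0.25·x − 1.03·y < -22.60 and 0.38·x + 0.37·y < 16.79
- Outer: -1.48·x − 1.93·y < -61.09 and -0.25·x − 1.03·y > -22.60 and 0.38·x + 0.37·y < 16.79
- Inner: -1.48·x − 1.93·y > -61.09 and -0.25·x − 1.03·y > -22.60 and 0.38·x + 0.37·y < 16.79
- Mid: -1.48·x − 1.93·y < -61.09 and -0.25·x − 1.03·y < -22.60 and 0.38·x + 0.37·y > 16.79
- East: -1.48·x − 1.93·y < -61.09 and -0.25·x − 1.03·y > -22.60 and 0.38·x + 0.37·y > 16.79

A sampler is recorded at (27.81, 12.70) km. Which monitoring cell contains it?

Outer

-1.48·27.81 − 1.93·12.70 = -65.670, which is < -61.09
-0.25·27.81 − 1.03·12.70 = -20.034, which is > -22.60
0.38·27.81 + 0.37·12.70 = 15.267, which is < 16.79
This sign pattern matches Outer.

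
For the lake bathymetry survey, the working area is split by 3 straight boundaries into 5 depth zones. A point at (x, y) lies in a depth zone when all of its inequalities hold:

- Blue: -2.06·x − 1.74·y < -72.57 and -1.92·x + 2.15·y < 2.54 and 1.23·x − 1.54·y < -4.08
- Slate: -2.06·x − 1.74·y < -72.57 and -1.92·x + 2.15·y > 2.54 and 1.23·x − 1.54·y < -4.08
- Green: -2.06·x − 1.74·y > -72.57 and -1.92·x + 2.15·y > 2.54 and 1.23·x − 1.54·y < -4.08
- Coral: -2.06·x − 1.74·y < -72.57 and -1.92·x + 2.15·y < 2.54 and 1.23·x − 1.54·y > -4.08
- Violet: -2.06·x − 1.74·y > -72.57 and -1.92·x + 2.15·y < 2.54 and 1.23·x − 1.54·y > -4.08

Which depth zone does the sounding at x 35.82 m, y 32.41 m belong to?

-2.06·35.82 − 1.74·32.41 = -130.183, which is < -72.57
-1.92·35.82 + 2.15·32.41 = 0.907, which is < 2.54
1.23·35.82 − 1.54·32.41 = -5.853, which is < -4.08
This sign pattern matches Blue.

Blue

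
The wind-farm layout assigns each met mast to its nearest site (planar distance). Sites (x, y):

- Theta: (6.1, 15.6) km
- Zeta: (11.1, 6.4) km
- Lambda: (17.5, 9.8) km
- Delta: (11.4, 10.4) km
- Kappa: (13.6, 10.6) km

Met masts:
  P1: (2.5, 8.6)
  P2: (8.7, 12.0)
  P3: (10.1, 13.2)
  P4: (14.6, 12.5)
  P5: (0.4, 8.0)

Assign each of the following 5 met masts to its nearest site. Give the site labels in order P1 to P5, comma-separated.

Theta, Delta, Delta, Kappa, Theta

P1 → Theta (d²=61.96)
P2 → Delta (d²=9.85)
P3 → Delta (d²=9.53)
P4 → Kappa (d²=4.61)
P5 → Theta (d²=90.25)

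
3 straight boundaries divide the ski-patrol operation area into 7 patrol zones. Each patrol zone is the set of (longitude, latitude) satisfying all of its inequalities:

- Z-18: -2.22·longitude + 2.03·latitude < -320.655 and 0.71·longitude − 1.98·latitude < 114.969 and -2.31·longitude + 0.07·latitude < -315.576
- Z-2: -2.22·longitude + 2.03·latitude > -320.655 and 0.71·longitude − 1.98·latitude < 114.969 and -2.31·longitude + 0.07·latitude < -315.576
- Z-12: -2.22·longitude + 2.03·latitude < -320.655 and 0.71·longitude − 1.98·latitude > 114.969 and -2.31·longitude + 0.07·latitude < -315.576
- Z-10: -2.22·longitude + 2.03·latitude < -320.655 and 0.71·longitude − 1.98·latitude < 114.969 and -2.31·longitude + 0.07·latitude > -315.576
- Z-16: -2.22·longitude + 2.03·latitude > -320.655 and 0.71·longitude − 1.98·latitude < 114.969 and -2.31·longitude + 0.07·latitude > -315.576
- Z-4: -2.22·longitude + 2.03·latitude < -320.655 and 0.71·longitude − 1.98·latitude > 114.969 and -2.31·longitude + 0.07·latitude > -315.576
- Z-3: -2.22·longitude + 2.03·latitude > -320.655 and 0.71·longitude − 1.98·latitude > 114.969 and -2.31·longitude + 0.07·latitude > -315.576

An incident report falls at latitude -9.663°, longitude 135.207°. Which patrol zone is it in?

-2.22·135.207 + 2.03·-9.663 = -319.775, which is > -320.655
0.71·135.207 − 1.98·-9.663 = 115.130, which is > 114.969
-2.31·135.207 + 0.07·-9.663 = -313.005, which is > -315.576
This sign pattern matches Z-3.

Z-3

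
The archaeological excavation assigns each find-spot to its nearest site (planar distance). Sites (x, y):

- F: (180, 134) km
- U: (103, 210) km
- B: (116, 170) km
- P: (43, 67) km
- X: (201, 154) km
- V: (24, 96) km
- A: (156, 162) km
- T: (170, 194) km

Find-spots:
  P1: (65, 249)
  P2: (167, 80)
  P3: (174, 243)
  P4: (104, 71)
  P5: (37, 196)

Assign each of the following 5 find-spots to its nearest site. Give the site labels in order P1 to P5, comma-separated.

U, F, T, P, U

P1 → U (d²=2965.00)
P2 → F (d²=3085.00)
P3 → T (d²=2417.00)
P4 → P (d²=3737.00)
P5 → U (d²=4552.00)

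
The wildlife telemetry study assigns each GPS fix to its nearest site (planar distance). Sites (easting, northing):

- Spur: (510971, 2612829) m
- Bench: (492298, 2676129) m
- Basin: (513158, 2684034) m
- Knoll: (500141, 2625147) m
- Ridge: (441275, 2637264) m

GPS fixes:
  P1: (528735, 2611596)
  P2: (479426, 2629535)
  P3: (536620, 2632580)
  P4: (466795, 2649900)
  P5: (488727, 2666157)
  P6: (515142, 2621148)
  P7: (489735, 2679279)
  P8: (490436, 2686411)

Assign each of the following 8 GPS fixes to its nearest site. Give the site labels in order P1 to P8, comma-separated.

P1 → Spur (d²=317079985.00)
P2 → Knoll (d²=448365769.00)
P3 → Spur (d²=1047973202.00)
P4 → Ridge (d²=810938896.00)
P5 → Bench (d²=112192825.00)
P6 → Spur (d²=86603002.00)
P7 → Bench (d²=16491469.00)
P8 → Bench (d²=109186568.00)

Spur, Knoll, Spur, Ridge, Bench, Spur, Bench, Bench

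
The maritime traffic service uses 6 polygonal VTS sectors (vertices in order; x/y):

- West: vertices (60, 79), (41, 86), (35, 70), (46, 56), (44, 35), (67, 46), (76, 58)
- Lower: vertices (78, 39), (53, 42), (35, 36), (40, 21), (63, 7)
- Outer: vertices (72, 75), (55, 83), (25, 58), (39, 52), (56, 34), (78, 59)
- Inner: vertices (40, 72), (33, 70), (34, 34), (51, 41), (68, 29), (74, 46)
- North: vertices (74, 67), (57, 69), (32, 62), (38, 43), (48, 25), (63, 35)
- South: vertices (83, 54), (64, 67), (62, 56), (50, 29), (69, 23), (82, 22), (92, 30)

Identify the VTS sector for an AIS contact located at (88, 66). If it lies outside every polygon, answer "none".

none

Cast a ray rightward from (88, 66). For each polygon, the edges (by vertex number in listed order) whose endpoints lie on opposite sides of y = 66, where each meets that height, and whether that is right or left of the point:
West: 3–4 at x≈38.1 (left), 7–1 at x≈69.9 (left) → 0 crossings.
Lower: no edge straddles that height → 0 crossings.
Outer: 2–3 at x≈34.6 (left), 6–1 at x≈75.4 (left) → 0 crossings.
Inner: 2–3 at x≈33.1 (left), 6–1 at x≈47.8 (left) → 0 crossings.
North: 2–3 at x≈46.3 (left), 6–1 at x≈73.7 (left) → 0 crossings.
South: 1–2 at x≈65.5 (left), 2–3 at x≈63.8 (left) → 0 crossings.
All counts are even, so the point lies outside every listed polygon.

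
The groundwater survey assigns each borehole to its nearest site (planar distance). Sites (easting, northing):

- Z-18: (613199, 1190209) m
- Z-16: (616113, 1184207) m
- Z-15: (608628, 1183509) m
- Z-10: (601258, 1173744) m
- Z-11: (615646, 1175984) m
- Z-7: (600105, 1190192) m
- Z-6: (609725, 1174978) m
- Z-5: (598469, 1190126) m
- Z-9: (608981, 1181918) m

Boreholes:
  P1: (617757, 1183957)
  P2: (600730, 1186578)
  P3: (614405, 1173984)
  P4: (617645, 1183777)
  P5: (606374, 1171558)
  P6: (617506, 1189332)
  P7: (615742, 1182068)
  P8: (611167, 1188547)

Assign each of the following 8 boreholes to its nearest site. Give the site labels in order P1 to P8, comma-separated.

P1 → Z-16 (d²=2765236.00)
P2 → Z-7 (d²=13451621.00)
P3 → Z-11 (d²=5540081.00)
P4 → Z-16 (d²=2531924.00)
P5 → Z-6 (d²=22925601.00)
P6 → Z-18 (d²=19319378.00)
P7 → Z-16 (d²=4712962.00)
P8 → Z-18 (d²=6891268.00)

Z-16, Z-7, Z-11, Z-16, Z-6, Z-18, Z-16, Z-18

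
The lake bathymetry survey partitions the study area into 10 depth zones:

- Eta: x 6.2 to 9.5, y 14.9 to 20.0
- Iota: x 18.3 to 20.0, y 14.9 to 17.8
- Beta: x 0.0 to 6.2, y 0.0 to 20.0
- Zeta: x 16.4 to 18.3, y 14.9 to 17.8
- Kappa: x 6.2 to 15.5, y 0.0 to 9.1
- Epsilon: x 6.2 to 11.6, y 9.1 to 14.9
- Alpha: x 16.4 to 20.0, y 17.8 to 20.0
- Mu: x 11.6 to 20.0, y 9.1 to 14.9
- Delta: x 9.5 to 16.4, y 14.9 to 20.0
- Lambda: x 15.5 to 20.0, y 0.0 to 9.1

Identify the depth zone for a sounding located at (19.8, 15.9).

Iota

The point has x = 19.8 and y = 15.9.
Only Iota satisfies 18.3 ≤ x ≤ 20.0 and 14.9 ≤ y ≤ 17.8.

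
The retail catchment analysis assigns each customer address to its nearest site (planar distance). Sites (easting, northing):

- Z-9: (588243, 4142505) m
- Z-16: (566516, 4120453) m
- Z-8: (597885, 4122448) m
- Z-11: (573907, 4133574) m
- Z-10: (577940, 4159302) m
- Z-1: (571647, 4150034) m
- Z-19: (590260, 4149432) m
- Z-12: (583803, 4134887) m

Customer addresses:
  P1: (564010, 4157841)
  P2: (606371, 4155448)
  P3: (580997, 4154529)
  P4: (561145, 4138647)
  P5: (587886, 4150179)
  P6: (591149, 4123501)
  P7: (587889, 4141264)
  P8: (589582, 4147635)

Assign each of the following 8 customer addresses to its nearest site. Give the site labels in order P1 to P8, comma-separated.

Z-1, Z-19, Z-10, Z-11, Z-19, Z-8, Z-9, Z-19

P1 → Z-1 (d²=119273018.00)
P2 → Z-19 (d²=295756577.00)
P3 → Z-10 (d²=32126778.00)
P4 → Z-11 (d²=188603973.00)
P5 → Z-19 (d²=6193885.00)
P6 → Z-8 (d²=46482505.00)
P7 → Z-9 (d²=1665397.00)
P8 → Z-19 (d²=3688893.00)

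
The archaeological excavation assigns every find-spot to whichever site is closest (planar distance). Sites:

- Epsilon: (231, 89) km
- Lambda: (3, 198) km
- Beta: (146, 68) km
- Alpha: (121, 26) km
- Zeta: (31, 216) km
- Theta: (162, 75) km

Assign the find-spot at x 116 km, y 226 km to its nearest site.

Squared distances to each site:
Epsilon: 31994.000; Lambda: 13553.000; Beta: 25864.000; Alpha: 40025.000; Zeta: 7325.000; Theta: 24917.000.
Minimum at Zeta.

Zeta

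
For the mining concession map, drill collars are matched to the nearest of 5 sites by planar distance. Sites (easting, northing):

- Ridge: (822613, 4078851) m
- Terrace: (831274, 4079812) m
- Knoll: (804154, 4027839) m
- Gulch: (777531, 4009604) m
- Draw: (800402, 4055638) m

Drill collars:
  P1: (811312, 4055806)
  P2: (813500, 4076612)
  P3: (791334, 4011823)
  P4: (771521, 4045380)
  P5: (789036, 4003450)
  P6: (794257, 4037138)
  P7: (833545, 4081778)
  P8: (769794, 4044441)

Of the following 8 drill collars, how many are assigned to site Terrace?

P1 → Draw
P2 → Ridge
P3 → Gulch
P4 → Draw
P5 → Gulch
P6 → Knoll
P7 → Terrace
P8 → Draw
1 of the 8 goes to Terrace.

1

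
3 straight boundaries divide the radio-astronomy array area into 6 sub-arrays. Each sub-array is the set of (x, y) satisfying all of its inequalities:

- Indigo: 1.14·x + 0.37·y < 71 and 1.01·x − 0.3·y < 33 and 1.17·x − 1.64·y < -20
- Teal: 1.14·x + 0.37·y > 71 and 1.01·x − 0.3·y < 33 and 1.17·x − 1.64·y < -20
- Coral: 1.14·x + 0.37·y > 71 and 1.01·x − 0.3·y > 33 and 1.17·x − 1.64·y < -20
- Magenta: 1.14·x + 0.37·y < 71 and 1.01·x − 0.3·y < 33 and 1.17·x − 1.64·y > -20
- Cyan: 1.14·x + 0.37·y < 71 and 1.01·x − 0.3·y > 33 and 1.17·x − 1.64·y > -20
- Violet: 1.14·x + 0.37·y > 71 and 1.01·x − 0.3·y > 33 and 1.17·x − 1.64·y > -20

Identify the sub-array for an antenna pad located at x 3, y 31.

1.14·3 + 0.37·31 = 14.890, which is < 71
1.01·3 − 0.3·31 = -6.270, which is < 33
1.17·3 − 1.64·31 = -47.330, which is < -20
This sign pattern matches Indigo.

Indigo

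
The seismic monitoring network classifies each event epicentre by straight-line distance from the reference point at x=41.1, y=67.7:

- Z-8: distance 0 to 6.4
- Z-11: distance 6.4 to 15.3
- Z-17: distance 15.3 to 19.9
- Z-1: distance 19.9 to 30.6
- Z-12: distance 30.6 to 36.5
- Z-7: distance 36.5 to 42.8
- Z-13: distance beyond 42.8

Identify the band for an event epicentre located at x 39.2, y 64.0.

Z-8

Distance = √((39.2−41.1)² + (64.0−67.7)²) = √(3.610 + 13.690) = 4.159.
0 ≤ 4.159 < 6.4 → Z-8.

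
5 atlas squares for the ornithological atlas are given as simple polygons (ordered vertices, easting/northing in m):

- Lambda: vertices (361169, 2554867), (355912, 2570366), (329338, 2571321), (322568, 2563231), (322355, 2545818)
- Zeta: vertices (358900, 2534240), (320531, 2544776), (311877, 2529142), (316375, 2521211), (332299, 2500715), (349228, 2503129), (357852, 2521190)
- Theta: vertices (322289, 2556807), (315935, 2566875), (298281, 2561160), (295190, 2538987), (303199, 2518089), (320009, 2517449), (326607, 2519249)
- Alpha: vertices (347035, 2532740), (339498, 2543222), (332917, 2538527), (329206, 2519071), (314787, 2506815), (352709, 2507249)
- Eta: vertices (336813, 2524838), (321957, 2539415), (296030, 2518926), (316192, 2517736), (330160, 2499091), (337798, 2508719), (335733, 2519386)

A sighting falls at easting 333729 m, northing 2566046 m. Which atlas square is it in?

Lambda

Cast a ray rightward from (333729, 2566046). For each polygon, the edges (by vertex number in listed order) whose endpoints lie on opposite sides of northing = 2566046, where each meets that height, and whether that is right or left of the point:
Lambda: 1–2 at easting≈357377.3 (right), 3–4 at easting≈324923.7 (left) → 1 crossing.
Zeta: no edge straddles that height → 0 crossings.
Theta: 1–2 at easting≈316458.2 (left), 2–3 at easting≈313374.2 (left) → 0 crossings.
Alpha: no edge straddles that height → 0 crossings.
Eta: no edge straddles that height → 0 crossings.
Only Lambda has an odd count, so the point is inside Lambda.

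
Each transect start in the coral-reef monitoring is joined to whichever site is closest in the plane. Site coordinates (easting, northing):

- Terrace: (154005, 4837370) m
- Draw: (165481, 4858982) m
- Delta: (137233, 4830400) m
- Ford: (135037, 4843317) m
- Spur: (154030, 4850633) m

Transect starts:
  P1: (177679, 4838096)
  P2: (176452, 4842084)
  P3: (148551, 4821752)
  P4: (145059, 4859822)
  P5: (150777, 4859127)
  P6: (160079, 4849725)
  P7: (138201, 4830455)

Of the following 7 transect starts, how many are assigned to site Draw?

1

P1 → Terrace
P2 → Draw
P3 → Delta
P4 → Spur
P5 → Spur
P6 → Spur
P7 → Delta
1 of the 7 goes to Draw.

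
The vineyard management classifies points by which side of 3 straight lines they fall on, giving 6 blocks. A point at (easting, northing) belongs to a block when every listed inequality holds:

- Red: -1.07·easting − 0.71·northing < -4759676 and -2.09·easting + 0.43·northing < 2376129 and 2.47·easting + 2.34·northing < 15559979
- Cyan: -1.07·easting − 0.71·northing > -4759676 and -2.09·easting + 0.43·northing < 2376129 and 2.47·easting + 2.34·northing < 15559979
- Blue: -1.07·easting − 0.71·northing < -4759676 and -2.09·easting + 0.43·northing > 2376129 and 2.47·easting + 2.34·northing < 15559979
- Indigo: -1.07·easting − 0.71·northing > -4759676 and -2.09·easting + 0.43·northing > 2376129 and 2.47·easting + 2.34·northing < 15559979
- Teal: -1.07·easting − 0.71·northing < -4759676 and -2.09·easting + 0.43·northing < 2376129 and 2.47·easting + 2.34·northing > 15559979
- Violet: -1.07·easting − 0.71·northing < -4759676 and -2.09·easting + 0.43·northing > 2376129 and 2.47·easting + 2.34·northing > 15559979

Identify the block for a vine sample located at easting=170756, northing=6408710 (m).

-1.07·170756 − 0.71·6408710 = -4732893.020, which is > -4759676
-2.09·170756 + 0.43·6408710 = 2398865.260, which is > 2376129
2.47·170756 + 2.34·6408710 = 15418148.720, which is < 15559979
This sign pattern matches Indigo.

Indigo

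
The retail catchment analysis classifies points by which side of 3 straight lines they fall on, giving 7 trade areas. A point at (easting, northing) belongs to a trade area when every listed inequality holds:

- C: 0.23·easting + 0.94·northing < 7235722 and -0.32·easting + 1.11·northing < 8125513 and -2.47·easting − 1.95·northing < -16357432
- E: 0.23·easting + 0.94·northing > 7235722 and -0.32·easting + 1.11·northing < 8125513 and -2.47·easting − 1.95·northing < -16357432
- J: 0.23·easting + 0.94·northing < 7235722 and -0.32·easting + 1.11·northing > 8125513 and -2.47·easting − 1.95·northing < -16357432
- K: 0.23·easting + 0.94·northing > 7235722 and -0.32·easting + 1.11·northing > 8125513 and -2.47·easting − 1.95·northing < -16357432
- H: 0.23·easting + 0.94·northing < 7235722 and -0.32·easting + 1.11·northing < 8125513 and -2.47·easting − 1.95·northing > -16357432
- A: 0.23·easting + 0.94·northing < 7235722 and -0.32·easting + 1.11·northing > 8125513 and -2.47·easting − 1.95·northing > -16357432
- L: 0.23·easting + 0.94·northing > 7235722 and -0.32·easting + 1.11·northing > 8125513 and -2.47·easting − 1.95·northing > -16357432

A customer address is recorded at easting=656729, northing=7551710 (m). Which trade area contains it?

0.23·656729 + 0.94·7551710 = 7249655.070, which is > 7235722
-0.32·656729 + 1.11·7551710 = 8172244.820, which is > 8125513
-2.47·656729 − 1.95·7551710 = -16347955.130, which is > -16357432
This sign pattern matches L.

L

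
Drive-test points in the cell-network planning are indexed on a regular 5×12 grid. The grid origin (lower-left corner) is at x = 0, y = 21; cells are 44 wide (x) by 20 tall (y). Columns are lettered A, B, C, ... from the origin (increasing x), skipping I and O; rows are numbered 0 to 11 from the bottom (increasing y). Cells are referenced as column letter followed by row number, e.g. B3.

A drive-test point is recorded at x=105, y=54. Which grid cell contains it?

C1

Column index: ⌊(105 − 0) / 44⌋ = ⌊2.386⌋ = 2 → column C
Row offset from origin: ⌊(54 − 21) / 20⌋ = ⌊1.650⌋ = 1 → row 1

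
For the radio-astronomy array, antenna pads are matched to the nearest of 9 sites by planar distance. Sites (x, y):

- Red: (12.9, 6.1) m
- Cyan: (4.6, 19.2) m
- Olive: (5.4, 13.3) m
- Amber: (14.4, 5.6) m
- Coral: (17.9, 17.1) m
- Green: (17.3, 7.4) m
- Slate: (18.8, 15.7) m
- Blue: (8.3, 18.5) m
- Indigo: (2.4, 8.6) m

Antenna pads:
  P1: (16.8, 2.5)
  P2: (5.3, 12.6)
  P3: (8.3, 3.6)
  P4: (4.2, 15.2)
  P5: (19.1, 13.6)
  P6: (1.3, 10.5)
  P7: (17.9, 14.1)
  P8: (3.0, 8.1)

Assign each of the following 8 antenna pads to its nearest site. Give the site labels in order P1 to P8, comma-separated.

Amber, Olive, Red, Olive, Slate, Indigo, Slate, Indigo

P1 → Amber (d²=15.37)
P2 → Olive (d²=0.50)
P3 → Red (d²=27.41)
P4 → Olive (d²=5.05)
P5 → Slate (d²=4.50)
P6 → Indigo (d²=4.82)
P7 → Slate (d²=3.37)
P8 → Indigo (d²=0.61)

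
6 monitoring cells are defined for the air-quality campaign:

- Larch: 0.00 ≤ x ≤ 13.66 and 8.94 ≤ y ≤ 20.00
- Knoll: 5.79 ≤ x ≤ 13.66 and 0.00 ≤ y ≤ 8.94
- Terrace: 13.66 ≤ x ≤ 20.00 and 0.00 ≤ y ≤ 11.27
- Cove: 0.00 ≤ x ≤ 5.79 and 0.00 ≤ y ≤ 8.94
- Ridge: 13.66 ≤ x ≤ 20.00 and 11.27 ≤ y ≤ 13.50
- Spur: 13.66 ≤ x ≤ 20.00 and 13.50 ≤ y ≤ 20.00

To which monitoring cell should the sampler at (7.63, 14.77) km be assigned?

Larch

The point has x = 7.63 and y = 14.77.
Only Larch satisfies 0.00 ≤ x ≤ 13.66 and 8.94 ≤ y ≤ 20.00.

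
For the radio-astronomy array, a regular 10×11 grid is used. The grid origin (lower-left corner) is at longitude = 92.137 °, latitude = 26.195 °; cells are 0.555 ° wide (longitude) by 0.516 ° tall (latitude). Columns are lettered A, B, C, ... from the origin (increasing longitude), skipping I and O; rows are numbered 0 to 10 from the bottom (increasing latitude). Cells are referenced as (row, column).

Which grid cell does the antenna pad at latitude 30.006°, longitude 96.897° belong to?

(7, J)

Column index: ⌊(96.897 − 92.137) / 0.555⌋ = ⌊8.577⌋ = 8 → column J
Row offset from origin: ⌊(30.006 − 26.195) / 0.516⌋ = ⌊7.386⌋ = 7 → row 7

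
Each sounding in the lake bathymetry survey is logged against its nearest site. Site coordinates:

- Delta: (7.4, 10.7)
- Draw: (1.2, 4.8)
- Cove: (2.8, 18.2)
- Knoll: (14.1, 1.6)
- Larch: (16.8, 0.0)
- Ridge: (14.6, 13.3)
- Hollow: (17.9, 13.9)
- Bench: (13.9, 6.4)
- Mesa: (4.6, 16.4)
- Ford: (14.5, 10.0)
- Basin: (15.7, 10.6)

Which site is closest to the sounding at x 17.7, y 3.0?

Squared distances to each site:
Delta: 165.380; Draw: 275.490; Cove: 453.050; Knoll: 14.920; Larch: 9.810; Ridge: 115.700; Hollow: 118.850; Bench: 26.000; Mesa: 351.170; Ford: 59.240; Basin: 61.760.
Minimum at Larch.

Larch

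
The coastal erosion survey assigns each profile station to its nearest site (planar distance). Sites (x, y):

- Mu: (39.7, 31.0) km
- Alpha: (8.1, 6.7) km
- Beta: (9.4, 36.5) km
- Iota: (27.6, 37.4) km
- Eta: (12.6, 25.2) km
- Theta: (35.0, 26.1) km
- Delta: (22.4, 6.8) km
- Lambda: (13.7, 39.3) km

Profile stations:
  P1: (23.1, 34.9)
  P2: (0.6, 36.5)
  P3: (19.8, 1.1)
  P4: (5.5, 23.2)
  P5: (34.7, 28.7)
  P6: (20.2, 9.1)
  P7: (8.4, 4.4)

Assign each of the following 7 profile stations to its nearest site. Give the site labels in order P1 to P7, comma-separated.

P1 → Iota (d²=26.50)
P2 → Beta (d²=77.44)
P3 → Delta (d²=39.25)
P4 → Eta (d²=54.41)
P5 → Theta (d²=6.85)
P6 → Delta (d²=10.13)
P7 → Alpha (d²=5.38)

Iota, Beta, Delta, Eta, Theta, Delta, Alpha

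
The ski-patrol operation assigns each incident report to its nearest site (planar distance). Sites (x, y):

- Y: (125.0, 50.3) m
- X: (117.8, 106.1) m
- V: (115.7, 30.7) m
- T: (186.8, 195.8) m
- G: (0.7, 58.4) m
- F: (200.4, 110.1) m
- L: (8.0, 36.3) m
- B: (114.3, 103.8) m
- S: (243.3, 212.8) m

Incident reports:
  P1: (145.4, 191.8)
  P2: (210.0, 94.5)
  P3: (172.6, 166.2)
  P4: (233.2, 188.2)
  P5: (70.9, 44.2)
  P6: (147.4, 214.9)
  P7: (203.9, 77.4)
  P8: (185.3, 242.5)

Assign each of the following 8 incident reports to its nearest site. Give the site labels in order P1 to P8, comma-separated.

T, F, T, S, V, T, F, T

P1 → T (d²=1729.96)
P2 → F (d²=335.52)
P3 → T (d²=1077.80)
P4 → S (d²=707.17)
P5 → V (d²=2189.29)
P6 → T (d²=1917.17)
P7 → F (d²=1081.54)
P8 → T (d²=2183.14)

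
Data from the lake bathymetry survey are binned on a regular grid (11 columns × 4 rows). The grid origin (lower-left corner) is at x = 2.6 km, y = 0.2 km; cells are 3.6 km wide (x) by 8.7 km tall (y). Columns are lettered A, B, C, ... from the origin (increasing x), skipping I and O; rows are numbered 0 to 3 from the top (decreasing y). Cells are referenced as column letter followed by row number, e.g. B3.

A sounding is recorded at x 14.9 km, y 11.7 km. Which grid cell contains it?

D2

Column index: ⌊(14.9 − 2.6) / 3.6⌋ = ⌊3.417⌋ = 3 → column D
Row offset from origin: ⌊(11.7 − 0.2) / 8.7⌋ = ⌊1.322⌋ = 1 → row 2 (counted from top)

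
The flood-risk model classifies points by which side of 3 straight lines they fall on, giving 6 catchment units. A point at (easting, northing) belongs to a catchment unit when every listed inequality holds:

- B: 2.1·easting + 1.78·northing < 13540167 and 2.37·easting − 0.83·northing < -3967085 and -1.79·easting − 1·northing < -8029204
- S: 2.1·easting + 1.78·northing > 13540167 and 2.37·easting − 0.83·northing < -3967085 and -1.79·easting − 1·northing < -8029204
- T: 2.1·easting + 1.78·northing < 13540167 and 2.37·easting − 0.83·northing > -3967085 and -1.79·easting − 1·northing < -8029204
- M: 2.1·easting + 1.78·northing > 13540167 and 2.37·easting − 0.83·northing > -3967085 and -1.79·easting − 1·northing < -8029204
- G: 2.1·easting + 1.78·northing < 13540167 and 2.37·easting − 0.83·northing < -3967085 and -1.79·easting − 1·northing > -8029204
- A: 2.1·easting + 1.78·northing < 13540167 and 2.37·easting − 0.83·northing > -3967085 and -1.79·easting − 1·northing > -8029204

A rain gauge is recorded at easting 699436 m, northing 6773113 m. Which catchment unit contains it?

A

2.1·699436 + 1.78·6773113 = 13524956.740, which is < 13540167
2.37·699436 − 0.83·6773113 = -3964020.470, which is > -3967085
-1.79·699436 − 1·6773113 = -8025103.440, which is > -8029204
This sign pattern matches A.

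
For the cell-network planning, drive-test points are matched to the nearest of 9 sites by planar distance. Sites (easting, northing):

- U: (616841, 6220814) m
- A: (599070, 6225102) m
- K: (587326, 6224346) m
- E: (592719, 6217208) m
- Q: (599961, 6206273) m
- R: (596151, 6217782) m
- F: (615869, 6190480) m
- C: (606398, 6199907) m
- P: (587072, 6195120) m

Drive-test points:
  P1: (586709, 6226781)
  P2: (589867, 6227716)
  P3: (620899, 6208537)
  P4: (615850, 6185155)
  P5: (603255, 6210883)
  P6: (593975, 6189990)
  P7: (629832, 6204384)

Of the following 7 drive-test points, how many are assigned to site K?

P1 → K
P2 → K
P3 → U
P4 → F
P5 → Q
P6 → P
P7 → F
2 of the 7 go to K.

2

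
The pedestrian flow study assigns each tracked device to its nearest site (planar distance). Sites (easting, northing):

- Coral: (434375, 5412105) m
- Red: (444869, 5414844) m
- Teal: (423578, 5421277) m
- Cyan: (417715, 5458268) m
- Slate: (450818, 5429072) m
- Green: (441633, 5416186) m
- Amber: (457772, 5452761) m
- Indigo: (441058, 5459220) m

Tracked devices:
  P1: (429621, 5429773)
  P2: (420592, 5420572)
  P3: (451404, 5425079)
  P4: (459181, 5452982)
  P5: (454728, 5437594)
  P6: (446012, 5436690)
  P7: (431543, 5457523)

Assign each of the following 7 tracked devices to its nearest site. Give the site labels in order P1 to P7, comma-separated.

P1 → Teal (d²=108699865.00)
P2 → Teal (d²=9413221.00)
P3 → Slate (d²=16287445.00)
P4 → Amber (d²=2034122.00)
P5 → Slate (d²=87912584.00)
P6 → Slate (d²=81131560.00)
P7 → Indigo (d²=93415034.00)

Teal, Teal, Slate, Amber, Slate, Slate, Indigo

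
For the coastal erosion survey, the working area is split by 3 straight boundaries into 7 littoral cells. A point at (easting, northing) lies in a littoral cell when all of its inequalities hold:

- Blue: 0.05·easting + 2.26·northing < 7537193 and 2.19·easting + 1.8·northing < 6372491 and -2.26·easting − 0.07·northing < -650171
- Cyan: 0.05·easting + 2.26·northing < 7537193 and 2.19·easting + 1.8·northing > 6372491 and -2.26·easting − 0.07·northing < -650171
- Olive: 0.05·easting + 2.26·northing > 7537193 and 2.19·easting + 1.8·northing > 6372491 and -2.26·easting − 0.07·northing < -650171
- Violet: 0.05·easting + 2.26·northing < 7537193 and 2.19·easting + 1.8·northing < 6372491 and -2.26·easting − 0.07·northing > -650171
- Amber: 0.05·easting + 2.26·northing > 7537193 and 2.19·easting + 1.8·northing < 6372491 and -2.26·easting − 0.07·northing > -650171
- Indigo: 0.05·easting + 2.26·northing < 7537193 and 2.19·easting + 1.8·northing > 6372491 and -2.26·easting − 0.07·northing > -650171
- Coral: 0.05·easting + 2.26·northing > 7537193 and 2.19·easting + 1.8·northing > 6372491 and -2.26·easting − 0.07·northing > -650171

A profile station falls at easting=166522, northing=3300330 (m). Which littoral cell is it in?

Violet

0.05·166522 + 2.26·3300330 = 7467071.900, which is < 7537193
2.19·166522 + 1.8·3300330 = 6305277.180, which is < 6372491
-2.26·166522 − 0.07·3300330 = -607362.820, which is > -650171
This sign pattern matches Violet.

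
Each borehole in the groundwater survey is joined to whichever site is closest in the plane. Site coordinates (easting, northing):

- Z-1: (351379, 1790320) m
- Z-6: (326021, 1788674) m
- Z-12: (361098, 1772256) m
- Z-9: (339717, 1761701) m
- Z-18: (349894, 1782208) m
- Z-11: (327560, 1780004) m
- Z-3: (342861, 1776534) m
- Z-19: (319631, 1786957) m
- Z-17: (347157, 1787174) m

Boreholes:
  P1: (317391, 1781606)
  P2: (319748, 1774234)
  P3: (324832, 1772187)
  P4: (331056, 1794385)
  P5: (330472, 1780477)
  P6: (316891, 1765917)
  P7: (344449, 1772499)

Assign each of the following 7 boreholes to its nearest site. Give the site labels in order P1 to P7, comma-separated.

Z-19, Z-11, Z-11, Z-6, Z-11, Z-11, Z-3

P1 → Z-19 (d²=33650801.00)
P2 → Z-11 (d²=94320244.00)
P3 → Z-11 (d²=68547473.00)
P4 → Z-6 (d²=57966746.00)
P5 → Z-11 (d²=8703473.00)
P6 → Z-11 (d²=312271130.00)
P7 → Z-3 (d²=18802969.00)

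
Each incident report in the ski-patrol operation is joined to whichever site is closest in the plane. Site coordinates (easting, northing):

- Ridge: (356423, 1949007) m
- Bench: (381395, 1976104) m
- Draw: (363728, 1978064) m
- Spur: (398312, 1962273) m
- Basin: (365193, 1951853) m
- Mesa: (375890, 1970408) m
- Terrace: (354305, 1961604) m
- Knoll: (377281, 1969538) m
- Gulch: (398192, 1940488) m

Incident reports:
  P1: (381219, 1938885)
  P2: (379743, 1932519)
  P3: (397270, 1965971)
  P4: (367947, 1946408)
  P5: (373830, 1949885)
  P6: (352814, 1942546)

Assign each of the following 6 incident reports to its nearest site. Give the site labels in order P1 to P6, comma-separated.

Gulch, Gulch, Spur, Basin, Basin, Ridge

P1 → Gulch (d²=290652338.00)
P2 → Gulch (d²=403870562.00)
P3 → Spur (d²=14760968.00)
P4 → Basin (d²=37232541.00)
P5 → Basin (d²=78470793.00)
P6 → Ridge (d²=54769402.00)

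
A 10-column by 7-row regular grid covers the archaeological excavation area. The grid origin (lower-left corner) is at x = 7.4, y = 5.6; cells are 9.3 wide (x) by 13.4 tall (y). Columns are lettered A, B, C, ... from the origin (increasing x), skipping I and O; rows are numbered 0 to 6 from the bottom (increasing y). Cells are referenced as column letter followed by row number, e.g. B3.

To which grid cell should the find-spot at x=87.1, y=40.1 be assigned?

J2

Column index: ⌊(87.1 − 7.4) / 9.3⌋ = ⌊8.570⌋ = 8 → column J
Row offset from origin: ⌊(40.1 − 5.6) / 13.4⌋ = ⌊2.575⌋ = 2 → row 2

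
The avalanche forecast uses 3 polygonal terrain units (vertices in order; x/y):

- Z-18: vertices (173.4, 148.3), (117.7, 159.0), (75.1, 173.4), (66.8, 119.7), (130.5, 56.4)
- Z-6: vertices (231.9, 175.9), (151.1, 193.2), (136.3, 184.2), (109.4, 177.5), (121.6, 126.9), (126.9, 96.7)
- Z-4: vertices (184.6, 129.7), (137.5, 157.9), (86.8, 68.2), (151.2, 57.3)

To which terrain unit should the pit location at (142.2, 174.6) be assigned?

Z-6

Cast a ray rightward from (142.2, 174.6). For each polygon, the edges (by vertex number in listed order) whose endpoints lie on opposite sides of y = 174.6, where each meets that height, and whether that is right or left of the point:
Z-18: no edge straddles that height → 0 crossings.
Z-6: 4–5 at x≈110.10 (left), 6–1 at x≈230.18 (right) → 1 crossing.
Z-4: no edge straddles that height → 0 crossings.
Only Z-6 has an odd count, so the point is inside Z-6.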